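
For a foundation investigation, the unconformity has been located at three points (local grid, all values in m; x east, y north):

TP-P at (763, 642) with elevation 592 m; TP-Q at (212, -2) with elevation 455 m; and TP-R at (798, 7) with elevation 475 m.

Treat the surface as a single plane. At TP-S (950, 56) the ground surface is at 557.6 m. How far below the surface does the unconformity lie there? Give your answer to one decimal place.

68.7 m

Let the plane be z = a·x + b·y + c.
TP-Q−TP-P: −551a − 644b = −137;  TP-R−TP-P: 35a − 635b = −117.
Solving gives a = 0.03127, b = 0.18598.
Then c = 592 − a·763 − b·642 = 448.74.
At (950, 56): z_contact = 29.71 + 10.41 + 448.74 = 488.87 m.
Depth below ground = 557.6 − 488.87 = 68.7 m.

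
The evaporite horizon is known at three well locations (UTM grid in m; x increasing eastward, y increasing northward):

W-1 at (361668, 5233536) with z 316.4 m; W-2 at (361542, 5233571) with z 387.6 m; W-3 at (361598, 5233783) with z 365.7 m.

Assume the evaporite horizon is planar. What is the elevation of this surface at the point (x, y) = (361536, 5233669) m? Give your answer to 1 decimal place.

Two edge vectors: W-1→W-2 = (-126, 35, 71.2), W-1→W-3 = (-70, 247, 49.3).
Normal n = (W-1→W-2) × (W-1→W-3) = (-15860.9, 1227.8, -28672).
So ∂z/∂x = −n_x/n_z = −0.553184291 and ∂z/∂y = −n_y/n_z = 0.042822266.
Intercept c from W-1: 316.4 + 200069.06 − 224111.87 = −23726.41.
At (361536, 5233669): z = −199996.0 + 224117.6 − 23726.41 = 395.1 m.

395.1 m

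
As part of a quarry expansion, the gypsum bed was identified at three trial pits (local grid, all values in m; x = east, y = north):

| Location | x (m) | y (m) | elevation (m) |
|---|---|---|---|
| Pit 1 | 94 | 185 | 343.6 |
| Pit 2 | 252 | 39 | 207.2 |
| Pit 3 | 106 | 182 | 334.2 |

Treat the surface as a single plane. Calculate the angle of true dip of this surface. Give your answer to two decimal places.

37.34°

Two edge vectors: Pit 1→Pit 2 = (158, -146, -136.4), Pit 1→Pit 3 = (12, -3, -9.4).
Normal n = (Pit 1→Pit 2) × (Pit 1→Pit 3) = (963.2, -151.6, 1278).
So ∂z/∂x = −n_x/n_z = −0.75368 and ∂z/∂y = −n_y/n_z = 0.11862.
Gradient magnitude |∇z| = √(a² + b²) = √(0.56803 + 0.01407) = 0.76296.
True dip = arctan(0.76296) = 37.34°, dipping toward E (azimuth ≈ 099°).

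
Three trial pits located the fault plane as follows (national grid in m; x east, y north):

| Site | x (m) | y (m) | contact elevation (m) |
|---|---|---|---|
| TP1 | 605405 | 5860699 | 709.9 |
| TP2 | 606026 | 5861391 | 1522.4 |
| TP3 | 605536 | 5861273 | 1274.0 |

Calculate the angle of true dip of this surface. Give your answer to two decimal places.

Let the plane be z = a·x + b·y + c.
TP2−TP1: 621a + 692b = 812.5;  TP3−TP1: 131a + 574b = 564.1.
Solving gives a = 0.28599, b = 0.91748.
Gradient magnitude |∇z| = √(a² + b²) = √(0.08179 + 0.84177) = 0.96102.
True dip = arctan(0.96102) = 43.86°, dipping toward SSW (azimuth ≈ 197°).

43.86°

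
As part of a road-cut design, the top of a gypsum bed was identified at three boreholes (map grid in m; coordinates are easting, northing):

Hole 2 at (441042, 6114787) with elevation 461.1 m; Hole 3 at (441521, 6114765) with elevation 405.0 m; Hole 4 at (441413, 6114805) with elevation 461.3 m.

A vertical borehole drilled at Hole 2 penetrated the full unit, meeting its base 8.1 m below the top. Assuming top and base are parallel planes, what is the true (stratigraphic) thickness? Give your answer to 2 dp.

5.07 m

Two edge vectors: Hole 2→Hole 3 = (479, -22, -56.1), Hole 2→Hole 4 = (371, 18, 0.2).
Normal n = (Hole 2→Hole 3) × (Hole 2→Hole 4) = (1005.4, -20908.9, 16784).
So ∂z/∂easting = −n_x/n_z = −0.05990 and ∂z/∂northing = −n_y/n_z = 1.24576.
|∇z| = √(a²+b²) = 1.24720, so dip δ = arctan(1.24720) = 51.28°.
True thickness = vertical thickness × cos δ = 8.1 × cos 51.28° = 5.07 m.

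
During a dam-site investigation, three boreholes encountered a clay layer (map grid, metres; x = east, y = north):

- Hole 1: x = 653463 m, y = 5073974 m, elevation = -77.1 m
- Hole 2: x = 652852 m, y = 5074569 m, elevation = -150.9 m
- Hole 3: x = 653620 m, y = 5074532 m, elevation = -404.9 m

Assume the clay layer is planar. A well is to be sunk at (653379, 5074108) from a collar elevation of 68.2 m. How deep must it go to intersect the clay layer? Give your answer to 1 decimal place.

Let the plane be z = a·x + b·y + c.
Hole 2−Hole 1: −611a + 595b = −73.8;  Hole 3−Hole 1: 157a + 558b = −327.8.
Solving gives a = −0.354229394, b = −0.487788504.
Then c = -77.1 − a·653463 − b·5073974 = 2706424.89.
At (653379, 5074108): z_contact = −231446.05 − 2475091.55 + 2706424.89 = -112.71 m.
Depth below ground = 68.2 − (-112.71) = 180.9 m.

180.9 m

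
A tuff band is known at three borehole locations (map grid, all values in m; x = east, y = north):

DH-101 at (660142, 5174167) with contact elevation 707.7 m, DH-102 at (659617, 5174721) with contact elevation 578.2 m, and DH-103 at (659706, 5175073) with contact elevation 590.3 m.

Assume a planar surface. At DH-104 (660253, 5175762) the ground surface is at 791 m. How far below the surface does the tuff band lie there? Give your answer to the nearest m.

94 m

Let the plane be z = a·x + b·y + c.
DH-102−DH-101: −525a + 554b = −129.5;  DH-103−DH-101: −436a + 906b = −117.4.
Solving gives a = 0.22334925, b = −0.02209683.
Then c = 707.7 − a·660142 − b·5174167 = −32401.84.
At (660253, 5175762): z_contact = 147467.0 − 114367.9 − 32401.84 = 697.2 m.
Depth below ground = 791 − 697.2 = 94 m.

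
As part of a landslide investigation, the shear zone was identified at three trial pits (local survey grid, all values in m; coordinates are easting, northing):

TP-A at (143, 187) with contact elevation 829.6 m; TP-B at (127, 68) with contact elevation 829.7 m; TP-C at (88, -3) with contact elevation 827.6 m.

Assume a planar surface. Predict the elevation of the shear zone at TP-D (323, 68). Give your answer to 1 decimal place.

844.1 m

Let the plane be z = a·easting + b·northing + c.
TP-B−TP-A: −16a − 119b = 0.1;  TP-C−TP-A: −55a − 190b = −2.
Solving gives a = 0.07332, b = −0.01070.
Then c = 829.6 − a·143 − b·187 = 821.12.
At (323, 68): z = 23.7 − 0.7 + 821.12 = 844.1 m.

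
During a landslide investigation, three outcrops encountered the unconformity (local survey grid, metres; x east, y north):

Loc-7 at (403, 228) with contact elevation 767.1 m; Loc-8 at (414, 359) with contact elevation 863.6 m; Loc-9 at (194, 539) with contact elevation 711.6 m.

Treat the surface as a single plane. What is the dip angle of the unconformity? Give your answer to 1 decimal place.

53.8°

Two edge vectors: Loc-7→Loc-8 = (11, 131, 96.5), Loc-7→Loc-9 = (-209, 311, -55.5).
Normal n = (Loc-7→Loc-8) × (Loc-7→Loc-9) = (-37282, -19558, 30800).
So ∂z/∂x = −n_x/n_z = 1.21045 and ∂z/∂y = −n_y/n_z = 0.63500.
Gradient magnitude |∇z| = √(a² + b²) = √(1.46520 + 0.40323) = 1.36690.
True dip = arctan(1.36690) = 53.8°, dipping toward WSW (azimuth ≈ 242°).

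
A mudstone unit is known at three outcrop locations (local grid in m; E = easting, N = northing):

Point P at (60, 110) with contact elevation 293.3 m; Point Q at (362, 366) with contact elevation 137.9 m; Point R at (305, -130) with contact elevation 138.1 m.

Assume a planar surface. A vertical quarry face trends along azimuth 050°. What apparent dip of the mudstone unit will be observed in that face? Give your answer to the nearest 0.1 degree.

Two edge vectors: Point P→Point Q = (302, 256, -155.4), Point P→Point R = (245, -240, -155.2).
Normal n = (Point P→Point Q) × (Point P→Point R) = (-77027.2, 8797.4, -135200).
So ∂z/∂E = −n_x/n_z = −0.56973 and ∂z/∂N = −n_y/n_z = 0.06507.
Unit vector along 050° is (sin 50°, cos 50°) = (0.7660, 0.6428).
Slope in that direction = a·(0.7660) + b·(0.6428) = −0.39461.
Apparent dip = arctan|0.39461| = 21.5° (true dip is 29.8°, so apparent ≤ true as expected).

21.5°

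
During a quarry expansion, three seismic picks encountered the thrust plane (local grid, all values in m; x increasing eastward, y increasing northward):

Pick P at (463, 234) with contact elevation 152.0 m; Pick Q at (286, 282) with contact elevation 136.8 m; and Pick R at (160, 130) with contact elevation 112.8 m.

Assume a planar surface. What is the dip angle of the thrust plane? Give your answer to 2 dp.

7.22°

Two edge vectors: Pick P→Pick Q = (-177, 48, -15.2), Pick P→Pick R = (-303, -104, -39.2).
Normal n = (Pick P→Pick Q) × (Pick P→Pick R) = (-3462.4, -2332.8, 32952).
So ∂z/∂x = −n_x/n_z = 0.10507 and ∂z/∂y = −n_y/n_z = 0.07079.
Gradient magnitude |∇z| = √(a² + b²) = √(0.01104 + 0.00501) = 0.12670.
True dip = arctan(0.12670) = 7.22°, dipping toward SW (azimuth ≈ 236°).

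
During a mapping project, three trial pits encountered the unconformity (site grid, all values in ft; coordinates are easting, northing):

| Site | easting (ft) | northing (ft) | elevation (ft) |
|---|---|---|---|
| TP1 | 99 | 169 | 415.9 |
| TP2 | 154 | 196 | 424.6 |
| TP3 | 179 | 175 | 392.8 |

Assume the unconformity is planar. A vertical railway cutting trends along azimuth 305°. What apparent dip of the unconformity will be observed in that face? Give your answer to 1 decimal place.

Let the plane be z = a·easting + b·northing + c.
TP2−TP1: 55a + 27b = 8.7;  TP3−TP1: 80a + 6b = −23.1.
Solving gives a = −0.36934, b = 1.07459.
Unit vector along 305° is (sin 305°, cos 305°) = (-0.8192, 0.5736).
Slope in that direction = a·(-0.8192) + b·(0.5736) = 0.91891.
Apparent dip = arctan|0.91891| = 42.6° (true dip is 48.7°, so apparent ≤ true as expected).

42.6°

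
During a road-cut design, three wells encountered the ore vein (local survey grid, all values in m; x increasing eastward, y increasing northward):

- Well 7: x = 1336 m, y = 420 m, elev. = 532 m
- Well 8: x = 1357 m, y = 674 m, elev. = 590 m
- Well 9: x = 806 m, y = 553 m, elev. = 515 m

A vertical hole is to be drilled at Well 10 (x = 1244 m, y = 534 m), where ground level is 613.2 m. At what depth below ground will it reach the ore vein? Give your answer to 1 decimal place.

Two edge vectors: Well 7→Well 8 = (21, 254, 58), Well 7→Well 9 = (-530, 133, -17).
Normal n = (Well 7→Well 8) × (Well 7→Well 9) = (-12032, -30383, 137413).
So ∂z/∂x = −n_x/n_z = 0.087561 and ∂z/∂y = −n_y/n_z = 0.221107.
Intercept c from Well 7: 532 − 116.98 − 92.87 = 322.15.
At (1244, 534): z_contact = 108.93 + 118.07 + 322.15 = 549.15 m.
Depth below ground = 613.2 − 549.15 = 64.0 m.

64.0 m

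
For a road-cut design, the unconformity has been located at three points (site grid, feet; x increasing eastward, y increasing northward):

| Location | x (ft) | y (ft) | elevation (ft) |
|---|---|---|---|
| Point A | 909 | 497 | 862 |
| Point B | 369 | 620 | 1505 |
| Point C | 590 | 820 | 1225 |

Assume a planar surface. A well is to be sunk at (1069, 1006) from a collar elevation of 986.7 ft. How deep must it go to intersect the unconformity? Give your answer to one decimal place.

Two edge vectors: Point A→Point B = (-540, 123, 643), Point A→Point C = (-319, 323, 363).
Normal n = (Point A→Point B) × (Point A→Point C) = (-163040, -9097, -135183).
So ∂z/∂x = −n_x/n_z = −1.206069 and ∂z/∂y = −n_y/n_z = −0.067294.
Intercept c from Point A: 862 + 1096.32 + 33.45 = 1991.76.
At (1069, 1006): z_contact = −1289.29 − 67.70 + 1991.76 = 634.78 ft.
Depth below ground = 986.7 − 634.78 = 351.9 ft.

351.9 ft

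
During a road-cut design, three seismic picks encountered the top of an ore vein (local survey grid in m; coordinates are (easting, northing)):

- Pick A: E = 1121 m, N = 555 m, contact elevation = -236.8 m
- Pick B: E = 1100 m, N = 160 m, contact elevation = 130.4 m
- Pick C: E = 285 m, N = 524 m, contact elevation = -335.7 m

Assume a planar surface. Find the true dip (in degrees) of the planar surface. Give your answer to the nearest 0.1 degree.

43.5°

Two edge vectors: Pick A→Pick B = (-21, -395, 367.2), Pick A→Pick C = (-836, -31, -98.9).
Normal n = (Pick A→Pick B) × (Pick A→Pick C) = (50448.7, -309056.1, -329569).
So ∂z/∂E = −n_x/n_z = 0.15307 and ∂z/∂N = −n_y/n_z = −0.93776.
Gradient magnitude |∇z| = √(a² + b²) = √(0.02343 + 0.87939) = 0.95017.
True dip = arctan(0.95017) = 43.5°, dipping toward N (azimuth ≈ 351°).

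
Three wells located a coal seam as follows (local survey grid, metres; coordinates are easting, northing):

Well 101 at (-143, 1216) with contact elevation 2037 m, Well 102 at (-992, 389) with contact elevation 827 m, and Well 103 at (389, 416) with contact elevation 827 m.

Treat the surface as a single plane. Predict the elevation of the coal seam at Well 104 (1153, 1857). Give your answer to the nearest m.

Let the plane be z = a·easting + b·northing + c.
Well 102−Well 101: −849a − 827b = −1210;  Well 103−Well 101: 532a − 800b = −1210.
Solving gives a = −0.02919, b = 1.49309.
Then c = 2037 − a·-143 − b·1216 = 217.23.
At (1153, 1857): z = −33.7 + 2772.7 + 217.23 = 2956.2 m.

2956 m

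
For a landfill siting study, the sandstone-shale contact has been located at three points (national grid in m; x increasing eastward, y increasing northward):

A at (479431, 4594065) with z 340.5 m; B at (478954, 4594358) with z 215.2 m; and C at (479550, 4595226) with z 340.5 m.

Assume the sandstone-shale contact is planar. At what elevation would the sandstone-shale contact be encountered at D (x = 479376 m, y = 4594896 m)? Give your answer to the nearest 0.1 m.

Let the plane be z = a·x + b·y + c.
B−A: −477a + 293b = −125.3;  C−A: 119a + 1161b = 0.
Solving gives a = 0.247124506, b = −0.025329730.
Then c = 340.5 − a·479431 − b·4594065 = −1772.22.
At (479376, 4594896): z = 118465.6 − 116387.5 − 1772.22 = 305.9 m.

305.9 m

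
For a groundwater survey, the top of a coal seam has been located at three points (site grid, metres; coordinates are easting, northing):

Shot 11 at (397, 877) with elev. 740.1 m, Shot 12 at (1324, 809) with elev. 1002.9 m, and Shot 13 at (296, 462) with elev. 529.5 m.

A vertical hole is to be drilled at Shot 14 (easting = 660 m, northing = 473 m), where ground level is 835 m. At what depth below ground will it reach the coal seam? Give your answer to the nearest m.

186 m

Two edge vectors: Shot 11→Shot 12 = (927, -68, 262.8), Shot 11→Shot 13 = (-101, -415, -210.6).
Normal n = (Shot 11→Shot 12) × (Shot 11→Shot 13) = (123382.8, 168683.4, -391573).
So ∂z/∂easting = −n_x/n_z = 0.31510 and ∂z/∂northing = −n_y/n_z = 0.43078.
Intercept c from Shot 11: 740.1 − 125.09 − 377.80 = 237.21.
At (660, 473): z_contact = 208.0 + 203.8 + 237.21 = 648.9 m.
Depth below ground = 835 − 648.9 = 186 m.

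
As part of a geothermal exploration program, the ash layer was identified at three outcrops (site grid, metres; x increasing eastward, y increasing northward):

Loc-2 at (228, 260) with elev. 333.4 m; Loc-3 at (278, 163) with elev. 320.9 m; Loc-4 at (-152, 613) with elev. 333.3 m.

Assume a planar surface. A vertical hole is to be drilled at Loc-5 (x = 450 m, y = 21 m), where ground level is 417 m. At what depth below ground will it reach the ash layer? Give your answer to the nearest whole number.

92 m

Let the plane be z = a·x + b·y + c.
Loc-3−Loc-2: 50a − 97b = −12.5;  Loc-4−Loc-2: −380a + 353b = −0.1.
Solving gives a = 0.23020, b = 0.24753.
Then c = 333.4 − a·228 − b·260 = 216.56.
At (450, 21): z_contact = 103.6 + 5.2 + 216.56 = 325.3 m.
Depth below ground = 417 − 325.3 = 92 m.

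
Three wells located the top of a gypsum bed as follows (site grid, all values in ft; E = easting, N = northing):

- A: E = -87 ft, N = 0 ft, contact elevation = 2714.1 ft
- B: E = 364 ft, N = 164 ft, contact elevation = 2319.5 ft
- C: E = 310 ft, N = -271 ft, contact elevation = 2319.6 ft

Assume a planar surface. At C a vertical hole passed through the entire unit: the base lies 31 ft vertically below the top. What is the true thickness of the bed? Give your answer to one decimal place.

22.8 ft

Let the plane be z = a·E + b·N + c.
B−A: 451a + 164b = −394.6;  C−A: 397a − 271b = −394.5.
Solving gives a = −0.91622, b = 0.11351.
|∇z| = √(a²+b²) = 0.92322, so dip δ = arctan(0.92322) = 42.71°.
True thickness = vertical thickness × cos δ = 31 × cos 42.71° = 22.8 ft.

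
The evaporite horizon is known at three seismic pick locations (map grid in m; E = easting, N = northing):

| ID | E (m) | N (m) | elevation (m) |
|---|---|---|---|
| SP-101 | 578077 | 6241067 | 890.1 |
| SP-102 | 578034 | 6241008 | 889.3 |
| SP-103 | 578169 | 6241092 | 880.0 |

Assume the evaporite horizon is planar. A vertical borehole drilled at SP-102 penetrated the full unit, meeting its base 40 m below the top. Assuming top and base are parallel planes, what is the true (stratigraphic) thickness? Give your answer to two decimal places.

39.34 m

Two edge vectors: SP-101→SP-102 = (-43, -59, -0.8), SP-101→SP-103 = (92, 25, -10.1).
Normal n = (SP-101→SP-102) × (SP-101→SP-103) = (615.9, -507.9, 4353).
So ∂z/∂E = −n_x/n_z = −0.14149 and ∂z/∂N = −n_y/n_z = 0.11668.
|∇z| = √(a²+b²) = 0.18339, so dip δ = arctan(0.18339) = 10.39°.
True thickness = vertical thickness × cos δ = 40 × cos 10.39° = 39.34 m.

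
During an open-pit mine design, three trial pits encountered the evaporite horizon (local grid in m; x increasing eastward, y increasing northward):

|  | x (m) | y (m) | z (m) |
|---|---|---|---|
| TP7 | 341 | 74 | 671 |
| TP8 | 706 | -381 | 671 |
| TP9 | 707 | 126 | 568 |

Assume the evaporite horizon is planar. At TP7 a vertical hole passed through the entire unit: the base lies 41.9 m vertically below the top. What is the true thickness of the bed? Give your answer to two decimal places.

39.86 m

Let the plane be z = a·x + b·y + c.
TP8−TP7: 365a − 455b = 0;  TP9−TP7: 366a + 52b = −103.
Solving gives a = −0.25263, b = −0.20266.
|∇z| = √(a²+b²) = 0.32387, so dip δ = arctan(0.32387) = 17.95°.
True thickness = vertical thickness × cos δ = 41.9 × cos 17.95° = 39.86 m.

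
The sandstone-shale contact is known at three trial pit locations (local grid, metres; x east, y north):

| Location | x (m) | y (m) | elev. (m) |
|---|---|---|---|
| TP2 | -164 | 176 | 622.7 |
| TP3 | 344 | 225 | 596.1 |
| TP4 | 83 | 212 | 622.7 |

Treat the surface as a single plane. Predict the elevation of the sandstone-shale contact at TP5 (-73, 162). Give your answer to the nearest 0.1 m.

Let the plane be z = a·x + b·y + c.
TP3−TP2: 508a + 49b = −26.6;  TP4−TP2: 247a + 36b = 0.
Solving gives a = −0.15483, b = 1.06228.
Then c = 622.7 − a·-164 − b·176 = 410.35.
At (-73, 162): z = 11.3 + 172.1 + 410.35 = 593.7 m.

593.7 m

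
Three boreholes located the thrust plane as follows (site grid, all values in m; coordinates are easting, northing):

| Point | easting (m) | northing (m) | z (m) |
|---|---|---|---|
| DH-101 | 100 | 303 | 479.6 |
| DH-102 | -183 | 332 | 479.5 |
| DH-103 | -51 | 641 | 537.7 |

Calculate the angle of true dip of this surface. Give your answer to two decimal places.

10.28°

Let the plane be z = a·easting + b·northing + c.
DH-102−DH-101: −283a + 29b = −0.1;  DH-103−DH-101: −151a + 338b = 58.1.
Solving gives a = 0.01883, b = 0.18031.
Gradient magnitude |∇z| = √(a² + b²) = √(0.00035 + 0.03251) = 0.18129.
True dip = arctan(0.18129) = 10.28°, dipping toward S (azimuth ≈ 186°).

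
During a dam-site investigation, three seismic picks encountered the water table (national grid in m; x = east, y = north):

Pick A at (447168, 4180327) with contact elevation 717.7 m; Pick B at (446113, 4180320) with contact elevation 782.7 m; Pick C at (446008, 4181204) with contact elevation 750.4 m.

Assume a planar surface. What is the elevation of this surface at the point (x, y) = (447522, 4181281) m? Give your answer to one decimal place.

654.2 m

Let the plane be z = a·x + b·y + c.
Pick B−Pick A: −1055a − 7b = 65;  Pick C−Pick A: −1160a + 877b = 32.7.
Solving gives a = −0.061320612, b = −0.043822018.
Then c = 717.7 − a·447168 − b·4180327 = 211328.68.
At (447522, 4181281): z = −27442.3 − 183232.2 + 211328.68 = 654.2 m.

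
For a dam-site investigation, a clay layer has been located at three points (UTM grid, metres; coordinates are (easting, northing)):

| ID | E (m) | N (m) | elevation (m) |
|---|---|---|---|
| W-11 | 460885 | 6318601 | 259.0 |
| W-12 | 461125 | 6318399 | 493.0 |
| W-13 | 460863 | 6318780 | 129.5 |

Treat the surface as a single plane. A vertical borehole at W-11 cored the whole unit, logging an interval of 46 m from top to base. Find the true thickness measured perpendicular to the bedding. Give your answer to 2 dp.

36.14 m

Let the plane be z = a·E + b·N + c.
W-12−W-11: 240a − 202b = 234;  W-13−W-11: −22a + 179b = −129.5.
Solving gives a = 0.40832, b = −0.67328.
|∇z| = √(a²+b²) = 0.78742, so dip δ = arctan(0.78742) = 38.22°.
True thickness = vertical thickness × cos δ = 46 × cos 38.22° = 36.14 m.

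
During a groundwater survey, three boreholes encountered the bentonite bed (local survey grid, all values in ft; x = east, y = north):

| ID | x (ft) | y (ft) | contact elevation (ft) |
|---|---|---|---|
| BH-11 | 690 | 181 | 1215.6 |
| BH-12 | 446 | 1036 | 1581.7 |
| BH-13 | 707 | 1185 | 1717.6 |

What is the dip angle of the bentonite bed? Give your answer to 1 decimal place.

Let the plane be z = a·x + b·y + c.
BH-12−BH-11: −244a + 855b = 366.1;  BH-13−BH-11: 17a + 1004b = 502.
Solving gives a = 0.23755, b = 0.49598.
Gradient magnitude |∇z| = √(a² + b²) = √(0.05643 + 0.24599) = 0.54993.
True dip = arctan(0.54993) = 28.8°, dipping toward SSW (azimuth ≈ 206°).

28.8°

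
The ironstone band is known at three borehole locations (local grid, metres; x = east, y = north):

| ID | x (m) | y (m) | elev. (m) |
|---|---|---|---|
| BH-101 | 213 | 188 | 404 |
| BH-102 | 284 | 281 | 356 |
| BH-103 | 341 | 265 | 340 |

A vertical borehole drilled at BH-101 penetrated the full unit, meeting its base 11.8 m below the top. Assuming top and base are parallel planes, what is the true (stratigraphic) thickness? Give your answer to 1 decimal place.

10.8 m

Let the plane be z = a·x + b·y + c.
BH-102−BH-101: 71a + 93b = −48;  BH-103−BH-101: 128a + 77b = −64.
Solving gives a = −0.35047, b = −0.24856.
|∇z| = √(a²+b²) = 0.42967, so dip δ = arctan(0.42967) = 23.25°.
True thickness = vertical thickness × cos δ = 11.8 × cos 23.25° = 10.8 m.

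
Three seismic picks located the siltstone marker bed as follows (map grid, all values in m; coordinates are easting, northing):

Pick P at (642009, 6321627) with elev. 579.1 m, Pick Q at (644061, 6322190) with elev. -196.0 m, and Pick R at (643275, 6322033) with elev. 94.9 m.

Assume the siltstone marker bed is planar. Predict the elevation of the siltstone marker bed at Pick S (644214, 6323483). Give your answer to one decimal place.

-381.7 m

Let the plane be z = a·easting + b·northing + c.
Pick Q−Pick P: 2052a + 563b = −775.1;  Pick R−Pick P: 1266a + 406b = −484.2.
Solving gives a = −0.349685096, b = −0.102213470.
Then c = 579.1 − a·642009 − b·6321627 = 871235.51.
At (644214, 6323483): z = −225272.0 − 646345.1 + 871235.51 = -381.7 m.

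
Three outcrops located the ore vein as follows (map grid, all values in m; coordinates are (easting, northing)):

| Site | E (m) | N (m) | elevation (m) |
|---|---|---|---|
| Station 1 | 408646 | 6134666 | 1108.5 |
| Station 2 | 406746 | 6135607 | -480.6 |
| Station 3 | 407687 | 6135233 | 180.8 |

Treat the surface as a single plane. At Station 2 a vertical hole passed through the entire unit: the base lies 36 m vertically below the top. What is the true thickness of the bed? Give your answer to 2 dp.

Two edge vectors: Station 1→Station 2 = (-1900, 941, -1589.1), Station 1→Station 3 = (-959, 567, -927.7).
Normal n = (Station 1→Station 2) × (Station 1→Station 3) = (28054, -238683.1, -174881).
So ∂z/∂E = −n_x/n_z = 0.16042 and ∂z/∂N = −n_y/n_z = −1.36483.
|∇z| = √(a²+b²) = 1.37423, so dip δ = arctan(1.37423) = 53.96°.
True thickness = vertical thickness × cos δ = 36 × cos 53.96° = 21.18 m.

21.18 m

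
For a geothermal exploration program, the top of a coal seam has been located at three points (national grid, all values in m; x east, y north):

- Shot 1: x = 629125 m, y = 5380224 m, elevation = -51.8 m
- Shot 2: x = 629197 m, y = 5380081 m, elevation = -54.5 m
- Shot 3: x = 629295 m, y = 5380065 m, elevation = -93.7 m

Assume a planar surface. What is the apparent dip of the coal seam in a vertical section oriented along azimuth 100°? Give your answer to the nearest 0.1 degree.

Two edge vectors: Shot 1→Shot 2 = (72, -143, -2.7), Shot 1→Shot 3 = (170, -159, -41.9).
Normal n = (Shot 1→Shot 2) × (Shot 1→Shot 3) = (5562.4, 2557.8, 12862).
So ∂z/∂x = −n_x/n_z = −0.43247 and ∂z/∂y = −n_y/n_z = −0.19886.
Unit vector along 100° is (sin 100°, cos 100°) = (0.9848, -0.1736).
Slope in that direction = a·(0.9848) + b·(-0.1736) = −0.39137.
Apparent dip = arctan|0.39137| = 21.4° (true dip is 25.5°, so apparent ≤ true as expected).

21.4°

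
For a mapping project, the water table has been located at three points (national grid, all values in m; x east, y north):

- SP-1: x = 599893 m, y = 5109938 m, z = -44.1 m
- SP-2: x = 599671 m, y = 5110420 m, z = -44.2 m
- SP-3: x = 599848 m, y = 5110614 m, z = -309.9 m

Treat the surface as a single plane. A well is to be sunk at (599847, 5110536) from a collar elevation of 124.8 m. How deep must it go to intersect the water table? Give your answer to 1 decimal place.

Let the plane be z = a·x + b·y + c.
SP-2−SP-1: −222a + 482b = −0.1;  SP-3−SP-1: −45a + 676b = −265.8.
Solving gives a = −0.997398389, b = −0.459590129.
Then c = -44.1 − a·599893 − b·5109938 = 2946765.28.
At (599847, 5110536): z_contact = −598286.43 − 2348751.90 + 2946765.28 = -273.05 m.
Depth below ground = 124.8 − (-273.05) = 397.9 m.

397.9 m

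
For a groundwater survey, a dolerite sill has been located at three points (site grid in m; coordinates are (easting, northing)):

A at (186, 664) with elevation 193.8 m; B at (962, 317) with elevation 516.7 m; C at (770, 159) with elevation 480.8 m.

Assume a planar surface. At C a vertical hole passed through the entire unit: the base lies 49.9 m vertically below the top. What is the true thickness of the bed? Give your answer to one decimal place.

Let the plane be z = a·E + b·N + c.
B−A: 776a − 347b = 322.9;  C−A: 584a − 505b = 287.
Solving gives a = 0.33544, b = −0.18041.
|∇z| = √(a²+b²) = 0.38087, so dip δ = arctan(0.38087) = 20.85°.
True thickness = vertical thickness × cos δ = 49.9 × cos 20.85° = 46.6 m.

46.6 m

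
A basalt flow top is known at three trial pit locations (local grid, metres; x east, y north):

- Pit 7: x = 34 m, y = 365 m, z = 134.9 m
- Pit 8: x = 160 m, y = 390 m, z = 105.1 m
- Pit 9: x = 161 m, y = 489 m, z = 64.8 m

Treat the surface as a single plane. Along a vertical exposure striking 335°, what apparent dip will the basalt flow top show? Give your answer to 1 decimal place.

Two edge vectors: Pit 7→Pit 8 = (126, 25, -29.8), Pit 7→Pit 9 = (127, 124, -70.1).
Normal n = (Pit 7→Pit 8) × (Pit 7→Pit 9) = (1942.7, 5048, 12449).
So ∂z/∂x = −n_x/n_z = −0.15605 and ∂z/∂y = −n_y/n_z = −0.40549.
Unit vector along 335° is (sin 335°, cos 335°) = (-0.4226, 0.9063).
Slope in that direction = a·(-0.4226) + b·(0.9063) = −0.30155.
Apparent dip = arctan|0.30155| = 16.8° (true dip is 23.5°, so apparent ≤ true as expected).

16.8°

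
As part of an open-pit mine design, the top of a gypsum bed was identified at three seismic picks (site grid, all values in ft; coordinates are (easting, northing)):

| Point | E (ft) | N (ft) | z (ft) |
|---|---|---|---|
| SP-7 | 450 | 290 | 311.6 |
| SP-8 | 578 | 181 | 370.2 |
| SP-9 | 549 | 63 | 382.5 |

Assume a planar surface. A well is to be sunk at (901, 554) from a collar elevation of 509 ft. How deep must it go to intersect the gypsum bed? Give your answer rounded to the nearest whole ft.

107 ft

Let the plane be z = a·E + b·N + c.
SP-8−SP-7: 128a − 109b = 58.6;  SP-9−SP-7: 99a − 227b = 70.9.
Solving gives a = 0.30518, b = −0.17924.
Then c = 311.6 − a·450 − b·290 = 226.25.
At (901, 554): z_contact = 275.0 − 99.3 + 226.25 = 401.9 ft.
Depth below ground = 509 − 401.9 = 107 ft.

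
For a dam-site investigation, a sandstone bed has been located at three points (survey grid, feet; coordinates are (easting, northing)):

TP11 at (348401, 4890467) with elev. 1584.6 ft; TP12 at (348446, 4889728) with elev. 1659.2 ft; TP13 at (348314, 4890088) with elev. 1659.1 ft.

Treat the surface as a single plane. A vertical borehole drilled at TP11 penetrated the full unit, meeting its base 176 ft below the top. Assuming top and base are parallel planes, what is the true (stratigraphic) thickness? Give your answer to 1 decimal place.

Let the plane be z = a·E + b·N + c.
TP12−TP11: 45a − 739b = 74.6;  TP13−TP11: −87a − 379b = 74.5.
Solving gives a = −0.32923, b = −0.12099.
|∇z| = √(a²+b²) = 0.35076, so dip δ = arctan(0.35076) = 19.33°.
True thickness = vertical thickness × cos δ = 176 × cos 19.33° = 166.1 ft.

166.1 ft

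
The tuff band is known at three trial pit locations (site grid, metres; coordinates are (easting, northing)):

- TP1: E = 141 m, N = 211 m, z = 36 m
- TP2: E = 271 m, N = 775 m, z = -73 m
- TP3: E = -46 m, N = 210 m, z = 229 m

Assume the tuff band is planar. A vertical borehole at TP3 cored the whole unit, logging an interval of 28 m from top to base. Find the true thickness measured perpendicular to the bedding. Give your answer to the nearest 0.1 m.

19.5 m

Let the plane be z = a·E + b·N + c.
TP2−TP1: 130a + 564b = −109;  TP3−TP1: −187a − 1b = 193.
Solving gives a = −1.03232, b = 0.04468.
|∇z| = √(a²+b²) = 1.03329, so dip δ = arctan(1.03329) = 45.94°.
True thickness = vertical thickness × cos δ = 28 × cos 45.94° = 19.5 m.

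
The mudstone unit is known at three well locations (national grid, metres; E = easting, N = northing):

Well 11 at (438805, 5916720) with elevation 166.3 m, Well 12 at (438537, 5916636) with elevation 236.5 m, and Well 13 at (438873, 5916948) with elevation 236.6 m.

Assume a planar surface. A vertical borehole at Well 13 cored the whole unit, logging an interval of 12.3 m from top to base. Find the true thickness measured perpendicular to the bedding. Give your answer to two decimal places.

10.63 m

Two edge vectors: Well 11→Well 12 = (-268, -84, 70.2), Well 11→Well 13 = (68, 228, 70.3).
Normal n = (Well 11→Well 12) × (Well 11→Well 13) = (-21910.8, 23614, -55392).
So ∂z/∂E = −n_x/n_z = −0.39556 and ∂z/∂N = −n_y/n_z = 0.42631.
|∇z| = √(a²+b²) = 0.58155, so dip δ = arctan(0.58155) = 30.18°.
True thickness = vertical thickness × cos δ = 12.3 × cos 30.18° = 10.63 m.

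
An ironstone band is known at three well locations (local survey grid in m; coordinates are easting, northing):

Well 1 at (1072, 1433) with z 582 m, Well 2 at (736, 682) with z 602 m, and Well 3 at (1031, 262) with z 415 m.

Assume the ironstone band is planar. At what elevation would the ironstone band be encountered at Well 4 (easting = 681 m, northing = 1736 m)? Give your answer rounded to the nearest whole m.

790 m

Let the plane be z = a·easting + b·northing + c.
Well 2−Well 1: −336a − 751b = 20;  Well 3−Well 1: −41a − 1171b = −167.
Solving gives a = −0.41040, b = 0.15698.
Then c = 582 − a·1072 − b·1433 = 796.99.
At (681, 1736): z = −279.5 + 272.5 + 796.99 = 790.0 m.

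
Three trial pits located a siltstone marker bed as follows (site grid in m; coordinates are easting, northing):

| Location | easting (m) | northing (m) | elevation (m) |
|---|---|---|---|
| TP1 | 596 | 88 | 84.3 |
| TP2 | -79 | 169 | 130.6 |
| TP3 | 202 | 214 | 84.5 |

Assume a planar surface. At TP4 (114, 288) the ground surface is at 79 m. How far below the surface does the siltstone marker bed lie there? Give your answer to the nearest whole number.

10 m

Two edge vectors: TP1→TP2 = (-675, 81, 46.3), TP1→TP3 = (-394, 126, 0.2).
Normal n = (TP1→TP2) × (TP1→TP3) = (-5817.6, -18107.2, -53136).
So ∂z/∂easting = −n_x/n_z = −0.10949 and ∂z/∂northing = −n_y/n_z = −0.34077.
Intercept c from TP1: 84.3 + 65.25 + 29.99 = 179.54.
At (114, 288): z_contact = −12.5 − 98.1 + 179.54 = 68.9 m.
Depth below ground = 79 − 68.9 = 10 m.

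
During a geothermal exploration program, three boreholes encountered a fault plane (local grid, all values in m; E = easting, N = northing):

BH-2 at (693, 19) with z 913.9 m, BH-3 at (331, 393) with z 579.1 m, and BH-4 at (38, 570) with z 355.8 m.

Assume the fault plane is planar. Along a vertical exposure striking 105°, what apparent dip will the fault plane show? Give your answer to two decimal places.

Let the plane be z = a·E + b·N + c.
BH-3−BH-2: −362a + 374b = −334.8;  BH-4−BH-2: −655a + 551b = −558.1.
Solving gives a = 0.53297, b = −0.37931.
Unit vector along 105° is (sin 105°, cos 105°) = (0.9659, -0.2588).
Slope in that direction = a·(0.9659) + b·(-0.2588) = 0.61299.
Apparent dip = arctan|0.61299| = 31.51° (true dip is 33.2°, so apparent ≤ true as expected).

31.51°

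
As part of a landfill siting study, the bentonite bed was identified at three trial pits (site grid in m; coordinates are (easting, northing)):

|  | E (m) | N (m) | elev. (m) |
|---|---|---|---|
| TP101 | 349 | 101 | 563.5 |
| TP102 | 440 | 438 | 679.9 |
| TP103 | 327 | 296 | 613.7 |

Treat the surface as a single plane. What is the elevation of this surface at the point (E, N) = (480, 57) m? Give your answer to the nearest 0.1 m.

581.1 m

Let the plane be z = a·E + b·N + c.
TP102−TP101: 91a + 337b = 116.4;  TP103−TP101: −22a + 195b = 50.2.
Solving gives a = 0.22976, b = 0.28336.
Then c = 563.5 − a·349 − b·101 = 454.69.
At (480, 57): z = 110.3 + 16.2 + 454.69 = 581.1 m.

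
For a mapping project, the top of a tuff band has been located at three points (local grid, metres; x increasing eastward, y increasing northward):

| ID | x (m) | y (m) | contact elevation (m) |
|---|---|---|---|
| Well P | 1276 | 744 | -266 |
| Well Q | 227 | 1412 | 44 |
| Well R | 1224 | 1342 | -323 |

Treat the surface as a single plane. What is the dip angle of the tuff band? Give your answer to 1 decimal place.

21.7°

Two edge vectors: Well P→Well Q = (-1049, 668, 310), Well P→Well R = (-52, 598, -57).
Normal n = (Well P→Well Q) × (Well P→Well R) = (-223456, -75913, -592566).
So ∂z/∂x = −n_x/n_z = −0.37710 and ∂z/∂y = −n_y/n_z = −0.12811.
Gradient magnitude |∇z| = √(a² + b²) = √(0.14220 + 0.01641) = 0.39827.
True dip = arctan(0.39827) = 21.7°, dipping toward ENE (azimuth ≈ 071°).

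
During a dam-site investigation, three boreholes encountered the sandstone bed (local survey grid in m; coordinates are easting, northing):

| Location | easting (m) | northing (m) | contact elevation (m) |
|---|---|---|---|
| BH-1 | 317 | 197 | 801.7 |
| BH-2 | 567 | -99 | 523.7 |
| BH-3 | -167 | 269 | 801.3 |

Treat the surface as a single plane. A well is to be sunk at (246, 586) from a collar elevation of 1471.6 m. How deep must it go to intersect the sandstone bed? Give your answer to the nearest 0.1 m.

Two edge vectors: BH-1→BH-2 = (250, -296, -278), BH-1→BH-3 = (-484, 72, -0.4).
Normal n = (BH-1→BH-2) × (BH-1→BH-3) = (20134.4, 134652, -125264).
So ∂z/∂easting = −n_x/n_z = 0.16074 and ∂z/∂northing = −n_y/n_z = 1.07495.
Intercept c from BH-1: 801.7 − 50.95 − 211.76 = 538.98.
At (246, 586): z_contact = 39.54 + 629.92 + 538.98 = 1208.44 m.
Depth below ground = 1471.6 − 1208.44 = 263.2 m.

263.2 m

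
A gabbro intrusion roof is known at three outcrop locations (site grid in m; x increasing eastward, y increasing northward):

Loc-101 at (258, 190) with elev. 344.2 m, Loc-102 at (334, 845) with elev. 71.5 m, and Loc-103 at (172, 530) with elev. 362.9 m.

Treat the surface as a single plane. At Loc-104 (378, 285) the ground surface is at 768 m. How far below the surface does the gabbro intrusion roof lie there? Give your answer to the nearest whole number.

Let the plane be z = a·x + b·y + c.
Loc-102−Loc-101: 76a + 655b = −272.7;  Loc-103−Loc-101: −86a + 340b = 18.7.
Solving gives a = −1.27743, b = −0.26811.
Then c = 344.2 − a·258 − b·190 = 724.72.
At (378, 285): z_contact = −482.9 − 76.4 + 724.72 = 165.4 m.
Depth below ground = 768 − 165.4 = 603 m.

603 m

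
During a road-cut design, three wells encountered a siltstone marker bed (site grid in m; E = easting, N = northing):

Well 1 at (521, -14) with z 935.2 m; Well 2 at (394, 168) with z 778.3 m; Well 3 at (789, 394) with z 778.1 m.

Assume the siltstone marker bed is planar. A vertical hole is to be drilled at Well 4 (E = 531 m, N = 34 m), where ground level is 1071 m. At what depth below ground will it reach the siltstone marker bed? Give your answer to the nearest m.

162 m

Two edge vectors: Well 1→Well 2 = (-127, 182, -156.9), Well 1→Well 3 = (268, 408, -157.1).
Normal n = (Well 1→Well 2) × (Well 1→Well 3) = (35423, -62000.9, -100592).
So ∂z/∂E = −n_x/n_z = 0.35215 and ∂z/∂N = −n_y/n_z = −0.61636.
Intercept c from Well 1: 935.2 − 183.47 − 8.63 = 743.10.
At (531, 34): z_contact = 187.0 − 21.0 + 743.10 = 909.1 m.
Depth below ground = 1071 − 909.1 = 162 m.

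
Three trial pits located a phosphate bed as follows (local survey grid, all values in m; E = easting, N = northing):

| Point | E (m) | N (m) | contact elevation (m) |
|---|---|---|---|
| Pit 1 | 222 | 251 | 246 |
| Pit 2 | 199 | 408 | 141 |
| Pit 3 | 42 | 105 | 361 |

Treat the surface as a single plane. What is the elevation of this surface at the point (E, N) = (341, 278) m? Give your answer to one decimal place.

Two edge vectors: Pit 1→Pit 2 = (-23, 157, -105), Pit 1→Pit 3 = (-180, -146, 115).
Normal n = (Pit 1→Pit 2) × (Pit 1→Pit 3) = (2725, 21545, 31618).
So ∂z/∂E = −n_x/n_z = −0.08619 and ∂z/∂N = −n_y/n_z = −0.68142.
Intercept c from Pit 1: 246 + 19.13 + 171.04 = 436.17.
At (341, 278): z = −29.4 − 189.4 + 436.17 = 217.3 m.

217.3 m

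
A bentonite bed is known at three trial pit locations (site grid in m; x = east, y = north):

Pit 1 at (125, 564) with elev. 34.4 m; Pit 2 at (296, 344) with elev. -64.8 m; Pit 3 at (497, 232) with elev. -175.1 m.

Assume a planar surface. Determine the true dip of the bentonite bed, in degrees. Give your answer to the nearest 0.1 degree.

27.8°

Two edge vectors: Pit 1→Pit 2 = (171, -220, -99.2), Pit 1→Pit 3 = (372, -332, -209.5).
Normal n = (Pit 1→Pit 2) × (Pit 1→Pit 3) = (13155.6, -1077.9, 25068).
So ∂z/∂x = −n_x/n_z = −0.52480 and ∂z/∂y = −n_y/n_z = 0.04300.
Gradient magnitude |∇z| = √(a² + b²) = √(0.27541 + 0.00185) = 0.52656.
True dip = arctan(0.52656) = 27.8°, dipping toward E (azimuth ≈ 095°).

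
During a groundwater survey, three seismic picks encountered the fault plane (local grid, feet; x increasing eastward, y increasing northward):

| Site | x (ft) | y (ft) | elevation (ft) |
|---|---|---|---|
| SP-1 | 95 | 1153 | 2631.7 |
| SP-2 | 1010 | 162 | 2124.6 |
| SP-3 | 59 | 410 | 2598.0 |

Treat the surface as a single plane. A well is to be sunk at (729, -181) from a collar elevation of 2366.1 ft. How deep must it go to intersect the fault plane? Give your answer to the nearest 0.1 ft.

130.2 ft

Let the plane be z = a·x + b·y + c.
SP-2−SP-1: 915a − 991b = −507.1;  SP-3−SP-1: −36a − 743b = −33.7.
Solving gives a = −0.479900, b = 0.068609.
Then c = 2631.7 − a·95 − b·1153 = 2598.18.
At (729, -181): z_contact = −349.85 − 12.42 + 2598.18 = 2235.92 ft.
Depth below ground = 2366.1 − 2235.92 = 130.2 ft.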